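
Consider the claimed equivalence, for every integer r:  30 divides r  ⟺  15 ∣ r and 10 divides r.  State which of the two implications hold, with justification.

Both implications hold.

(⇒) If 30 ∣ r, write r = 30q. Since 30 = 2·15, r = 15·(2q), so 15 ∣ r; and since 30 = 3·10, r = 10·(3q), so 10 ∣ r.

(⇐) Suppose 15 ∣ r and 10 ∣ r. Any common multiple of 15 and 10 is a multiple of their lcm; here lcm(15, 10) = 15·10/gcd(15, 10) = 150/5 = 30, so 30 ∣ r.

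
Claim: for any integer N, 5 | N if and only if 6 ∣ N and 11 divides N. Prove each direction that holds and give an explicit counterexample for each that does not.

Neither direction holds.

(→) This fails: take N = 5. Certainly 5 ∣ 5, but 6 ∤ 5.

(←) This fails: take N = 66. Both 6 ∣ 66 and 11 ∣ 66, yet 66 is not a multiple of 5 (since 66 = 13·5 + 1), so 5 ∤ 66.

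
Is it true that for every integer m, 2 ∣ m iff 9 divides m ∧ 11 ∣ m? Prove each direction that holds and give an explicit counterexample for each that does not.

Both directions fail.

Forward direction. This fails: take m = 2. Certainly 2 ∣ 2, but 9 ∤ 2.

Converse. This fails: take m = 99. Both 9 ∣ 99 and 11 ∣ 99, yet 99 is not a multiple of 2 (since 99 = 49·2 + 1), so 2 ∤ 99.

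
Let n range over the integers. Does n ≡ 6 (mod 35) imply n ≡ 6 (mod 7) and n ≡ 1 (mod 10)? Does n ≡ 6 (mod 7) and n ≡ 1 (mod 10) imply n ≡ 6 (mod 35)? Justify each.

(⟹) This fails: n = 6 gives 6 ≡ 6 (mod 35) but 6 ≡ 6 (mod 10), so the conjunction on the right does not hold.

(⟸) Conversely, if n ≡ 6 (mod 7) and n ≡ 1 (mod 10), then by the Chinese remainder theorem n ≡ 41 (mod 70). Since 41 ≡ 6 (mod 35) and 35 ∣ 70, we get n ≡ 6 (mod 35).

Only the converse holds.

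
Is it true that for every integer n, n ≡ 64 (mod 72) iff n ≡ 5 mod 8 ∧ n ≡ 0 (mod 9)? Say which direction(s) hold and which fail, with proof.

Both directions fail.

Forward direction. This fails: n = 64 gives 64 ≡ 64 (mod 72) but 64 ≡ 0 (mod 8), so the conjunction on the right does not hold.

Converse. This fails: n = 45 satisfies both congruences on the right (45 ≡ 5 mod 8 and 45 ≡ 0 mod 9) yet 45 ≡ 45 (mod 72), not 64.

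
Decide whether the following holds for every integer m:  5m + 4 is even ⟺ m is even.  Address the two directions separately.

(⟹) Suppose 5m + 4 is even. Since 5 is odd, 5m and m have the same parity, so 5m + 4 ≡ m + 4 (mod 2). As 4 is even, 5m + 4 is even exactly when m is even. Thus m is even.

(⟸) Conversely, suppose m is even; write m = 2j. Then 5m + 4 = 5·(2j) + 4 = 2·5j + 4, which is even.

The biconditional holds.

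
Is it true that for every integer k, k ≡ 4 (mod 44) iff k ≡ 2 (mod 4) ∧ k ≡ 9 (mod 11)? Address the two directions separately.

(⇒) fails and (⇐) fails.

[⇒] This fails: k = 4 gives 4 ≡ 4 (mod 44) but 4 ≡ 0 (mod 4), so the conjunction on the right does not hold.

[⇐] This fails: k = 42 satisfies both congruences on the right (42 ≡ 2 mod 4 and 42 ≡ 9 mod 11) yet 42 ≡ 42 (mod 44), not 4.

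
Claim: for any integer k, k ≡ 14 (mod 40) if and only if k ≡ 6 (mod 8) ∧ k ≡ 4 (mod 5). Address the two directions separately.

Equivalent; both directions hold.

(⟸) If k ≡ 6 (mod 8) and k ≡ 4 (mod 5), then by the Chinese remainder theorem k ≡ 14 (mod 40). This is exactly k ≡ 14 (mod 40).

(⟹) Suppose k ≡ 14 (mod 40); write k = 40j + 14. Since 8 ∣ 40, reducing mod 8 gives k ≡ 14 ≡ 6 (mod 8); since 5 ∣ 40, reducing mod 5 gives k ≡ 14 ≡ 4 (mod 5).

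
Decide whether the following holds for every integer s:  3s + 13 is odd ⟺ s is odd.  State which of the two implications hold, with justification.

Neither implication holds.

(⇒) This fails: s = 6 gives 3s + 13 = 31, which is odd, but 6 is even, not odd.

(⇐) This also fails: s = 5 is odd, but 3s + 13 = 28 is even, not odd.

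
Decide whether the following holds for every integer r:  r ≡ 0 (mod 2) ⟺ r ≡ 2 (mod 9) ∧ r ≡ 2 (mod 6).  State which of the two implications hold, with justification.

(⇒) This fails: r = 0 gives 0 ≡ 0 (mod 2) but 0 ≡ 0 (mod 9), so the conjunction on the right does not hold.

(⇐) Conversely, if r ≡ 2 (mod 9) and r ≡ 2 (mod 6), then by the Chinese remainder theorem r ≡ 2 (mod 18). Since 2 ≡ 0 (mod 2) and 2 ∣ 18, we get r ≡ 0 (mod 2).

(⇒) fails; (⇐) holds.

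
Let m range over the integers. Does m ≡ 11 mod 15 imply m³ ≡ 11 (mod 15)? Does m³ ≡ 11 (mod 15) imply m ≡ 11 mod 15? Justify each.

Both implications hold.

[⇐] Suppose m³ ≡ 11 (mod 15). The only residue r in {0, …, 14} with r³ ≡ 11 (mod 15) is r = 11, so m ≡ 11 (mod 15).

[⇒] Suppose m ≡ 11 mod 15. Write m = 15j + 11. Then (15j + 11)³ = 3375j³ + 7425j² + 5445j + 1331 = 15(225j³ + 495j² + 363j + 88) + 11, so m³ ≡ 11 (mod 15).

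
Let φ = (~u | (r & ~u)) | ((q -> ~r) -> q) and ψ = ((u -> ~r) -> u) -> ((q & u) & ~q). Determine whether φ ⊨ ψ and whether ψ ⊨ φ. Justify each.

(→) This fails. Under r = F, u = T, q = T, the left side is true but the right side is false.

(←) Assume the antecedent. If r is true, the antecedent forces (r = T, u = F, q = F) or (r = T, u = F, q = T), and the consequent holds there. If r is false, the antecedent forces (r = F, u = F, q = F) or (r = F, u = F, q = T), and the consequent holds there. Either way the consequent holds.

The forward direction fails; the converse holds.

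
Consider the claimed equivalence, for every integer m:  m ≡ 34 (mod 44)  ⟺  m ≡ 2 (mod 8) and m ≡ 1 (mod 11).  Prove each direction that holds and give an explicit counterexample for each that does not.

(⟹) This fails: m = 78 gives 78 ≡ 34 (mod 44) but 78 ≡ 6 (mod 8), so the conjunction on the right does not hold.

(⟸) Conversely, if m ≡ 2 (mod 8) and m ≡ 1 (mod 11), then by the Chinese remainder theorem m ≡ 34 (mod 88). Since 34 ≡ 34 (mod 44) and 44 ∣ 88, we get m ≡ 34 (mod 44).

The forward direction fails; the converse holds.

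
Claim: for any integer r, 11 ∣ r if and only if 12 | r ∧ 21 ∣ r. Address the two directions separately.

(⇒) fails and (⇐) fails.

[⇒] This fails: take r = 11. Certainly 11 ∣ 11, but 12 ∤ 11.

[⇐] This fails: take r = 84. Both 12 ∣ 84 and 21 ∣ 84, yet 84 is not a multiple of 11 (since 84 = 7·11 + 7), so 11 ∤ 84.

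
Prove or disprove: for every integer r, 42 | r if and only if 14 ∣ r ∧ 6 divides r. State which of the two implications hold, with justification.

(←) Suppose 14 ∣ r and 6 ∣ r. Any common multiple of 14 and 6 is a multiple of their lcm; here lcm(14, 6) = 14·6/gcd(14, 6) = 84/2 = 42, so 42 ∣ r.

(→) If 42 ∣ r, write r = 42q. Since 42 = 3·14, r = 14·(3q), so 14 ∣ r; and since 42 = 7·6, r = 6·(7q), so 6 ∣ r.

Equivalent; both directions hold.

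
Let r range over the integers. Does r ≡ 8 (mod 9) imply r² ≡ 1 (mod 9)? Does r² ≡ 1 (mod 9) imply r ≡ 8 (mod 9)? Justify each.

Only the forward direction holds.

(⟸) This fails: take r = 1. Then 1² = 1 ≡ 1 (mod 9), yet 1 ≡ 1 (mod 9), not 8.

(⟹) Suppose r ≡ 8 (mod 9). Write r = 9j + 8. Then (9j + 8)² = 81j² + 144j + 64 = 9(9j² + 16j + 7) + 1, so r² ≡ 1 (mod 9).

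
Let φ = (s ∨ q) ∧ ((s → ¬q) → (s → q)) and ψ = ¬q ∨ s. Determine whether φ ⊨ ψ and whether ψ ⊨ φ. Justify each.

Neither implication holds.

(⇒) This fails. Under q = T, s = F, the left side is true but the right side is false.

(⇐) This fails. Under q = F, s = F, the left side is false but the right side is true.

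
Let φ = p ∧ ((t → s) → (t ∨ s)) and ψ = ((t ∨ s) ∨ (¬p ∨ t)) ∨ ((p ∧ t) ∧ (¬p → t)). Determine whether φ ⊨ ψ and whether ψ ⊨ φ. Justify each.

(⟹) Assume the antecedent. If s is true, the consequent reduces to true regardless of the other variables. If s is false, the antecedent forces (p = T, s = F, t = T), and the consequent holds there. Either way the consequent holds.

(⟸) This fails. Under p = F, s = F, t = F, the left side is false but the right side is true.

Only the forward direction holds.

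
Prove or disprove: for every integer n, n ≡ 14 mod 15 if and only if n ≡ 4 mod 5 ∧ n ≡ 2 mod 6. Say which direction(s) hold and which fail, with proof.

Only the reverse direction holds.

(→) This fails: n = 29 gives 29 ≡ 14 (mod 15) but 29 ≡ 5 (mod 6), so the conjunction on the right does not hold.

(←) Conversely, if n ≡ 4 (mod 5) and n ≡ 2 (mod 6), then by the Chinese remainder theorem n ≡ 14 (mod 30). Since 14 ≡ 14 (mod 15) and 15 ∣ 30, we get n ≡ 14 (mod 15).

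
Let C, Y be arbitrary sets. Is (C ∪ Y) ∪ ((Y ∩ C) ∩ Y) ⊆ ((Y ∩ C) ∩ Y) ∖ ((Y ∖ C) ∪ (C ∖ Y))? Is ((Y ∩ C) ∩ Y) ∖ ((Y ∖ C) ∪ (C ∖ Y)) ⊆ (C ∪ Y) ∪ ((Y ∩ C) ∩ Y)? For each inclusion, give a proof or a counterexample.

(⊆) fails; (⊇) holds.

(⟸) Let x ∈ ((Y ∩ C) ∩ Y) ∖ ((Y ∖ C) ∪ (C ∖ Y)). Then x ∈ C ∩ Y, from which x ∈ (C ∪ Y) ∪ ((Y ∩ C) ∩ Y).

(⟹) This inclusion fails. Take C = {1}, Y = ∅; then 1 ∈ (C ∪ Y) ∪ ((Y ∩ C) ∩ Y) but 1 ∉ ((Y ∩ C) ∩ Y) ∖ ((Y ∖ C) ∪ (C ∖ Y)).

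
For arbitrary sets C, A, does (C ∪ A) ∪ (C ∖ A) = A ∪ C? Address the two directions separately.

Forward inclusion. Let x ∈ (C ∪ A) ∪ (C ∖ A). Then either x ∈ C and x ∉ A; or x ∈ A and x ∉ C; or x ∈ C ∩ A. In each case x ∈ A ∪ C, so (C ∪ A) ∪ (C ∖ A) ⊆ A ∪ C.

Reverse inclusion. Let x ∈ A ∪ C. Then either x ∈ C and x ∉ A; or x ∈ A and x ∉ C; or x ∈ C ∩ A. In each case x ∈ (C ∪ A) ∪ (C ∖ A), so A ∪ C ⊆ (C ∪ A) ∪ (C ∖ A).

The two sets are equal.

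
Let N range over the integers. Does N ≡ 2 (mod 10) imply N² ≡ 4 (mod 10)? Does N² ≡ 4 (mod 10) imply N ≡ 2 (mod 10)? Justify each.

Converse. This fails: take N = 8. Then 8² = 64 ≡ 4 (mod 10), yet 8 ≡ 8 (mod 10), not 2.

Forward direction. Suppose N ≡ 2 (mod 10). Write N = 10j + 2. Then (10j + 2)² = 100j² + 40j + 4 = 10(10j² + 4j) + 4, so N² ≡ 4 (mod 10).

(⇒) holds; (⇐) fails.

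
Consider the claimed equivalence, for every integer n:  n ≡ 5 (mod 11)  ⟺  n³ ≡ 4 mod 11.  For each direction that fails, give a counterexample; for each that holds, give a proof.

(⟸) For the converse, argue contrapositively. If n ≢ 5 (mod 11), then n is congruent to one of 0, 1, 2, 3, 4, 6, 7, 8, 9, 10 modulo 11, and these give n³ ≡ 0, 1, 8, 5, 9, 7, 2, 6, 3, 10 respectively — never 4.

(⟹) Suppose n ≡ 5 (mod 11). Write n = 11j + 5. Then (11j + 5)³ = 1331j³ + 1815j² + 825j + 125 = 11(121j³ + 165j² + 75j + 11) + 4, so n³ ≡ 4 (mod 11).

Both directions hold; the statement is true.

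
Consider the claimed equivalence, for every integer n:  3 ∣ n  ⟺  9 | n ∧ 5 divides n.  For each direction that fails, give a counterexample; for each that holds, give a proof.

(←) Suppose 9 ∣ n and 5 ∣ n. Any common multiple of 9 and 5 is a multiple of their lcm; here gcd(9, 5) = 1, so lcm(9, 5) = 9·5 = 45, so 45 ∣ n. Since 3 ∣ 45, it follows that 3 ∣ n.

(→) This fails: take n = 3. Certainly 3 ∣ 3, but 9 ∤ 3.

Not equivalent: only (⇐) holds.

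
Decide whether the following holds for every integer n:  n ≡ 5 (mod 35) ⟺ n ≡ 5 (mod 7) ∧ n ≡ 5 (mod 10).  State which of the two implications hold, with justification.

Forward direction. This fails: n = 40 gives 40 ≡ 5 (mod 35) but 40 ≡ 0 (mod 10), so the conjunction on the right does not hold.

Converse. If n ≡ 5 (mod 7) and n ≡ 5 (mod 10), then by the Chinese remainder theorem n ≡ 5 (mod 70). Since 5 ≡ 5 (mod 35) and 35 ∣ 70, we get n ≡ 5 (mod 35).

The forward direction fails; the converse holds.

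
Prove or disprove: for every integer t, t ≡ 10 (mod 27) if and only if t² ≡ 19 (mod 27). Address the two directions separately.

(→) Suppose t ≡ 10 (mod 27). Write t = 27j + 10. Then (27j + 10)² = 729j² + 540j + 100 = 27(27j² + 20j + 3) + 19, so t² ≡ 19 (mod 27).

(←) This fails: take t = 17. Then 17² = 289 ≡ 19 (mod 27), yet 17 ≡ 17 (mod 27), not 10.

Not equivalent: only (⇒) holds.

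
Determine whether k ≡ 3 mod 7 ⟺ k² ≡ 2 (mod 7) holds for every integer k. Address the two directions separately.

(⇒) Suppose k ≡ 3 mod 7. Write k = 7j + 3. Then (7j + 3)² = 49j² + 42j + 9 = 7(7j² + 6j + 1) + 2, so k² ≡ 2 (mod 7).

(⇐) This fails: take k = 4. Then 4² = 16 ≡ 2 (mod 7), yet 4 ≡ 4 (mod 7), not 3.

The forward direction holds; the converse fails.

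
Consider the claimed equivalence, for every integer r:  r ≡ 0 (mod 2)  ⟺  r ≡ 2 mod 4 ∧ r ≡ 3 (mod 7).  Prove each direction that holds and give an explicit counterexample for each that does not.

Only the reverse direction holds.

(⟹) This fails: r = 0 gives 0 ≡ 0 (mod 2) but 0 ≡ 0 (mod 4), so the conjunction on the right does not hold.

(⟸) Conversely, if r ≡ 2 (mod 4) and r ≡ 3 (mod 7), then by the Chinese remainder theorem r ≡ 10 (mod 28). Since 10 ≡ 0 (mod 2) and 2 ∣ 28, we get r ≡ 0 (mod 2).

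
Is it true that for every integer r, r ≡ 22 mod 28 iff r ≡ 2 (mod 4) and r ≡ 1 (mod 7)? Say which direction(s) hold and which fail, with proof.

Both directions hold; the statement is true.

Forward direction. Suppose r ≡ 22 (mod 28); write r = 28j + 22. Since 4 ∣ 28, reducing mod 4 gives r ≡ 22 ≡ 2 (mod 4); since 7 ∣ 28, reducing mod 7 gives r ≡ 22 ≡ 1 (mod 7).

Converse. If r ≡ 2 (mod 4) and r ≡ 1 (mod 7), then by the Chinese remainder theorem r ≡ 22 (mod 28). This is exactly r ≡ 22 (mod 28).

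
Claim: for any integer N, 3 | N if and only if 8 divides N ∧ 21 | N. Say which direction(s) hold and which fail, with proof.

Only the reverse direction holds.

(⟹) This fails: take N = 3. Certainly 3 ∣ 3, but 8 ∤ 3.

(⟸) Suppose 8 ∣ N and 21 ∣ N. Any common multiple of 8 and 21 is a multiple of their lcm; here gcd(8, 21) = 1, so lcm(8, 21) = 8·21 = 168, so 168 ∣ N. Since 3 ∣ 168, it follows that 3 ∣ N.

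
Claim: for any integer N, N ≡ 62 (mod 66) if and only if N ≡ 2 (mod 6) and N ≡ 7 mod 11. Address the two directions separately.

[⇒] Suppose N ≡ 62 (mod 66); write N = 66j + 62. Since 6 ∣ 66, reducing mod 6 gives N ≡ 62 ≡ 2 (mod 6); since 11 ∣ 66, reducing mod 11 gives N ≡ 62 ≡ 7 (mod 11).

[⇐] Conversely, if N ≡ 2 (mod 6) and N ≡ 7 (mod 11), then by the Chinese remainder theorem N ≡ 62 (mod 66). This is exactly N ≡ 62 (mod 66).

Both directions hold.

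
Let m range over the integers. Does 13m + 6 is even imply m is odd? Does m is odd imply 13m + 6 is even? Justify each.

(⇒) This fails: m = 6 gives 13m + 6 = 84, which is even, but 6 is even, not odd.

(⇐) This also fails: m = 1 is odd, but 13m + 6 = 19 is odd, not even.

Neither direction holds.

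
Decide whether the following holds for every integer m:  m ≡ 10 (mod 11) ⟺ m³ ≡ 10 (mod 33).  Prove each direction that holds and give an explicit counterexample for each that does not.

(→) This fails: take m = 21. Then 21 ≡ 10 (mod 11), but 21³ = 9261 ≡ 21 (mod 33), not 10.

(←) Conversely, the residues r modulo 33 with r³ ≡ 10 (mod 33) are exactly {10}, and each is ≡ 10 (mod 11).

Only the converse holds.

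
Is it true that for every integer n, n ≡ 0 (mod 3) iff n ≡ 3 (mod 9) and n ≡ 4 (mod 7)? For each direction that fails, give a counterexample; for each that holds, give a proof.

(⇒) fails; (⇐) holds.

(→) This fails: n = 0 gives 0 ≡ 0 (mod 3) but 0 ≡ 0 (mod 9), so the conjunction on the right does not hold.

(←) Conversely, if n ≡ 3 (mod 9) and n ≡ 4 (mod 7), then by the Chinese remainder theorem n ≡ 39 (mod 63). Since 39 ≡ 0 (mod 3) and 3 ∣ 63, we get n ≡ 0 (mod 3).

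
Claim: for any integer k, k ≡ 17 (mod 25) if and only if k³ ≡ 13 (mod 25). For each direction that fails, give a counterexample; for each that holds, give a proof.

[⇒] Suppose k ≡ 17 (mod 25). Write k = 25j + 17. Then (25j + 17)³ = 15625j³ + 31875j² + 21675j + 4913 = 25(625j³ + 1275j² + 867j + 196) + 13, so k³ ≡ 13 (mod 25).

[⇐] Conversely, suppose k³ ≡ 13 (mod 25). The only residue r in {0, …, 24} with r³ ≡ 13 (mod 25) is r = 17, so k ≡ 17 (mod 25).

Both implications hold.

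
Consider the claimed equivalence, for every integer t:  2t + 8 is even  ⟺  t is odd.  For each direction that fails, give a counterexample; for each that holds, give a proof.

Forward direction. This fails: take t = 2. Then 2t + 8 = 12, which is even, yet t = 2 is even, not odd.

Converse. Suppose t is odd. Since 2 is even, 2t is even for every t, so 2t + 8 has the same parity as 8, which is even. Hence 2t + 8 is even.

(⇒) fails; (⇐) holds.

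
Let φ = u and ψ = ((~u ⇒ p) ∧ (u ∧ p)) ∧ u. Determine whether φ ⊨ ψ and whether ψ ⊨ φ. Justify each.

(⇒) This fails. Under u = T, p = F, the left side is true but the right side is false.

(⇐) Assume the antecedent. If u is true, u reduces to true regardless of the other variables. If u is false, the antecedent cannot hold. Either way u holds.

(⇒) fails; (⇐) holds.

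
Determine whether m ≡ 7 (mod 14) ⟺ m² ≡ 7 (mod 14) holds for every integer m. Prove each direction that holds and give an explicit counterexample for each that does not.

(←) Suppose m² ≡ 7 (mod 14). The only residue r in {0, …, 13} with r² ≡ 7 (mod 14) is r = 7, so m ≡ 7 (mod 14).

(→) Suppose m ≡ 7 (mod 14). Write m = 14j + 7. Then (14j + 7)² = 196j² + 196j + 49 = 14(14j² + 14j + 3) + 7, so m² ≡ 7 (mod 14).

Equivalent; both directions hold.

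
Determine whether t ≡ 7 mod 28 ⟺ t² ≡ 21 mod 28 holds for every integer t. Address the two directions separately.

Only the forward direction holds.

[⇒] Suppose t ≡ 7 mod 28. Write t = 28j + 7. Then (28j + 7)² = 784j² + 392j + 49 = 28(28j² + 14j + 1) + 21, so t² ≡ 21 (mod 28).

[⇐] This fails: take t = 21. Then 21² = 441 ≡ 21 (mod 28), yet 21 ≡ 21 (mod 28), not 7.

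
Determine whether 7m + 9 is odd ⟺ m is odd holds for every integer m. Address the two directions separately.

(⇒) This fails: m = 0 gives 7m + 9 = 9, which is odd, but 0 is even, not odd.

(⇐) This also fails: m = 5 is odd, but 7m + 9 = 44 is even, not odd.

Neither direction holds.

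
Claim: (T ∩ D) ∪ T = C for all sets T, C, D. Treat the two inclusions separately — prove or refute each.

Both inclusions fail.

(⊆) This inclusion fails. Take T = {1}, C = ∅, D = ∅; then 1 ∈ (T ∩ D) ∪ T but 1 ∉ C.

(⊇) This inclusion fails. Take T = ∅, C = {1}, D = ∅; then 1 ∈ C but 1 ∉ (T ∩ D) ∪ T.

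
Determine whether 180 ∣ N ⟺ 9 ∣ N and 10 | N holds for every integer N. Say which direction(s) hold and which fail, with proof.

(⇒) If 180 ∣ N, write N = 180q. Since 180 = 20·9, N = 9·(20q), so 9 ∣ N; and since 180 = 18·10, N = 10·(18q), so 10 ∣ N.

(⇐) This fails: take N = 90. Both 9 ∣ 90 and 10 ∣ 90, yet 90 is not a multiple of 180 (since 90 = 0·180 + 90), so 180 ∤ 90.

Only the forward implication holds.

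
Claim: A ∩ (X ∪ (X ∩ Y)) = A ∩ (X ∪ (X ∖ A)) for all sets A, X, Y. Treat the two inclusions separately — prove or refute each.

(⊆) Let x ∈ A ∩ (X ∪ (X ∩ Y)). Then either x ∈ A ∩ X and x ∉ Y; or x ∈ A ∩ X ∩ Y. In each case x ∈ A ∩ (X ∪ (X ∖ A)), so A ∩ (X ∪ (X ∩ Y)) ⊆ A ∩ (X ∪ (X ∖ A)).

(⊇) Let x ∈ A ∩ (X ∪ (X ∖ A)). Then either x ∈ A ∩ X and x ∉ Y; or x ∈ A ∩ X ∩ Y. In each case x ∈ A ∩ (X ∪ (X ∩ Y)), so A ∩ (X ∪ (X ∖ A)) ⊆ A ∩ (X ∪ (X ∩ Y)).

The two sets are equal.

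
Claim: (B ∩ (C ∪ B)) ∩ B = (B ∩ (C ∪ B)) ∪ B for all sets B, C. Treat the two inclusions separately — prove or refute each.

Both inclusions hold; the sets are equal.

(⟹) Let x ∈ (B ∩ (C ∪ B)) ∩ B. Then either x ∈ B and x ∉ C; or x ∈ B ∩ C. In each case x ∈ (B ∩ (C ∪ B)) ∪ B, so (B ∩ (C ∪ B)) ∩ B ⊆ (B ∩ (C ∪ B)) ∪ B.

(⟸) Let x ∈ (B ∩ (C ∪ B)) ∪ B. Then either x ∈ B and x ∉ C; or x ∈ B ∩ C. In each case x ∈ (B ∩ (C ∪ B)) ∩ B, so (B ∩ (C ∪ B)) ∪ B ⊆ (B ∩ (C ∪ B)) ∩ B.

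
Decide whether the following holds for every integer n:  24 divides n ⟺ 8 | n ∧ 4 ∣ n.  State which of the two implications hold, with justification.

[⇒] If 24 ∣ n, write n = 24q. Since 24 = 3·8, n = 8·(3q), so 8 ∣ n; and since 24 = 6·4, n = 4·(6q), so 4 ∣ n.

[⇐] This fails: take n = 8. Both 8 ∣ 8 and 4 ∣ 8, yet 8 is not a multiple of 24 (since 8 = 0·24 + 8), so 24 ∤ 8.

The forward direction holds; the converse fails.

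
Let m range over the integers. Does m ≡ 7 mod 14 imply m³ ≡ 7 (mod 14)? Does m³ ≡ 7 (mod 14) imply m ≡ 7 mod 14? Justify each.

Both directions hold; the statement is true.

(→) Suppose m ≡ 7 mod 14. Write m = 14j + 7. Then (14j + 7)³ = 2744j³ + 4116j² + 2058j + 343 = 14(196j³ + 294j² + 147j + 24) + 7, so m³ ≡ 7 (mod 14).

(←) Conversely, suppose m³ ≡ 7 (mod 14). The only residue r in {0, …, 13} with r³ ≡ 7 (mod 14) is r = 7, so m ≡ 7 (mod 14).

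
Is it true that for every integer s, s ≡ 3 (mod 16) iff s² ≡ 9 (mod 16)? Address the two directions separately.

(→) Suppose s ≡ 3 (mod 16). Write s = 16j + 3. Then (16j + 3)² = 256j² + 96j + 9 = 16(16j² + 6j) + 9, so s² ≡ 9 (mod 16).

(←) This fails: take s = 5. Then 5² = 25 ≡ 9 (mod 16), yet 5 ≡ 5 (mod 16), not 3.

Not equivalent: only (⇒) holds.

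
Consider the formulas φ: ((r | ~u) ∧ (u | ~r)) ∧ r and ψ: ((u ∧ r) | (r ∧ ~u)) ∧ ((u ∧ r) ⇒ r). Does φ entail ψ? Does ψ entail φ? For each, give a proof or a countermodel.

(⇒) Assume the antecedent. If u is true, the antecedent forces (u = T, r = T), and the consequent holds there. If u is false, the antecedent cannot hold. Either way the consequent holds.

(⇐) This fails. Under u = F, r = T, the left side is false but the right side is true.

Only the forward implication holds.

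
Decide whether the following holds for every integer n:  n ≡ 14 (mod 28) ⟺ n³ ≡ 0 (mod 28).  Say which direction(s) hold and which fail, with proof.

Only the forward direction holds.

Forward direction. Suppose n ≡ 14 (mod 28). Write n = 28j + 14. Then (28j + 14)³ = 21952j³ + 32928j² + 16464j + 2744 = 28(784j³ + 1176j² + 588j + 98) + 0, so n³ ≡ 0 (mod 28).

Converse. This fails: take n = 0. Then 0³ = 0 ≡ 0 (mod 28), yet 0 ≡ 0 (mod 28), not 14.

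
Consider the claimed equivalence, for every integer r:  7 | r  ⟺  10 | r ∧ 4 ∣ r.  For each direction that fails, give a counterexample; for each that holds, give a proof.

Neither implication holds.

(⇒) This fails: take r = 7. Certainly 7 ∣ 7, but 10 ∤ 7.

(⇐) This fails: take r = 20. Both 10 ∣ 20 and 4 ∣ 20, yet 20 is not a multiple of 7 (since 20 = 2·7 + 6), so 7 ∤ 20.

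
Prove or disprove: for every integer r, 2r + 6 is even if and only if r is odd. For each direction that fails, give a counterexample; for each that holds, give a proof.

(←) Suppose r is odd. Since 2 is even, 2r is even for every r, so 2r + 6 has the same parity as 6, which is even. Hence 2r + 6 is even.

(→) This fails: take r = 4. Then 2r + 6 = 14, which is even, yet r = 4 is even, not odd.

Only the reverse direction holds.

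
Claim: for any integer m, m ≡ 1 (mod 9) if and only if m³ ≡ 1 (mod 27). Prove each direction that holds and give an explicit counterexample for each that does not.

(←) The residues r modulo 27 with r³ ≡ 1 (mod 27) are exactly {1, 10, 19}, and each is ≡ 1 (mod 9).

(→) Suppose m ≡ 1 (mod 9). Working modulo 27, m ∈ {1, 10, 19}; for each such r, r³ ≡ 1 (mod 27).

Both directions hold; the statement is true.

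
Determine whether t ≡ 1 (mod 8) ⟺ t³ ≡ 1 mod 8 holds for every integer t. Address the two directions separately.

The biconditional holds.

(⇒) Suppose t ≡ 1 (mod 8). Write t = 8j + 1. Then (8j + 1)³ = 512j³ + 192j² + 24j + 1 = 8(64j³ + 24j² + 3j) + 1, so t³ ≡ 1 (mod 8).

(⇐) Conversely, suppose t³ ≡ 1 (mod 8). The only residue r in {0, …, 7} with r³ ≡ 1 (mod 8) is r = 1, so t ≡ 1 (mod 8).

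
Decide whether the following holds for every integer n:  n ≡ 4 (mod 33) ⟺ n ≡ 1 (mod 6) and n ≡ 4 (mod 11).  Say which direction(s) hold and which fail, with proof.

(⟹) This fails: n = 4 gives 4 ≡ 4 (mod 33) but 4 ≡ 4 (mod 6), so the conjunction on the right does not hold.

(⟸) Conversely, if n ≡ 1 (mod 6) and n ≡ 4 (mod 11), then by the Chinese remainder theorem n ≡ 37 (mod 66). Since 37 ≡ 4 (mod 33) and 33 ∣ 66, we get n ≡ 4 (mod 33).

The forward direction fails; the converse holds.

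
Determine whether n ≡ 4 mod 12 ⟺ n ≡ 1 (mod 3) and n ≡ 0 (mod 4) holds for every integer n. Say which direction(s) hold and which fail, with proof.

(→) Suppose n ≡ 4 (mod 12); write n = 12j + 4. Since 3 ∣ 12, reducing mod 3 gives n ≡ 4 ≡ 1 (mod 3); since 4 ∣ 12, reducing mod 4 gives n ≡ 4 ≡ 0 (mod 4).

(←) Conversely, if n ≡ 1 (mod 3) and n ≡ 0 (mod 4), then by the Chinese remainder theorem n ≡ 4 (mod 12). This is exactly n ≡ 4 (mod 12).

Both directions hold; the statement is true.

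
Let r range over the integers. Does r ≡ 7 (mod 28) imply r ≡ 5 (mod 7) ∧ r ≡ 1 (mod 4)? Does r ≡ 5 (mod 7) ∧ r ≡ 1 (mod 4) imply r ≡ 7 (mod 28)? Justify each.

Both directions fail.

(→) This fails: r = 7 gives 7 ≡ 7 (mod 28) but 7 ≡ 0 (mod 7), so the conjunction on the right does not hold.

(←) This fails: r = 5 satisfies both congruences on the right (5 ≡ 5 mod 7 and 5 ≡ 1 mod 4) yet 5 ≡ 5 (mod 28), not 7.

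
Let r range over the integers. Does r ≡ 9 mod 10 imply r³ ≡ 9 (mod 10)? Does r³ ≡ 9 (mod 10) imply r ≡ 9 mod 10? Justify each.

(→) Suppose r ≡ 9 mod 10. Write r = 10j + 9. Then (10j + 9)³ = 1000j³ + 2700j² + 2430j + 729 = 10(100j³ + 270j² + 243j + 72) + 9, so r³ ≡ 9 (mod 10).

(←) For the converse, argue contrapositively. If r ≢ 9 (mod 10), then r is congruent to one of 0, 1, 2, 3, 4, 5, 6, 7, 8 modulo 10, and these give r³ ≡ 0, 1, 8, 7, 4, 5, 6, 3, 2 respectively — never 9.

The biconditional holds.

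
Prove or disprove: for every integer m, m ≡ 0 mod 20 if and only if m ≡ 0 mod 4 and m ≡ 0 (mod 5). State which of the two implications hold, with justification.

Both implications hold.

Converse. If m ≡ 0 (mod 4) and m ≡ 0 (mod 5), then by the Chinese remainder theorem m ≡ 0 (mod 20). This is exactly m ≡ 0 (mod 20).

Forward direction. Suppose m ≡ 0 (mod 20); write m = 20j + 0. Since 4 ∣ 20, reducing mod 4 gives m ≡ 0 (mod 4); since 5 ∣ 20, reducing mod 5 gives m ≡ 0 (mod 5).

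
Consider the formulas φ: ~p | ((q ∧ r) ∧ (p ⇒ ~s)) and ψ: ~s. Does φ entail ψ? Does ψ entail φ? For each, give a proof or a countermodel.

Neither direction holds.

(→) This fails. Under q = F, p = F, r = F, s = T, the left side is true but the right side is false.

(←) This fails. Under q = F, p = T, r = F, s = F, the left side is false but the right side is true.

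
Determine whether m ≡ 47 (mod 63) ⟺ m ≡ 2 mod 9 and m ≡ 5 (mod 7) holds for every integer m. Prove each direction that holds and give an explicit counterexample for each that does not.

Both implications hold.

(⟸) If m ≡ 2 (mod 9) and m ≡ 5 (mod 7), then by the Chinese remainder theorem m ≡ 47 (mod 63). This is exactly m ≡ 47 (mod 63).

(⟹) Suppose m ≡ 47 (mod 63); write m = 63j + 47. Since 9 ∣ 63, reducing mod 9 gives m ≡ 47 ≡ 2 (mod 9); since 7 ∣ 63, reducing mod 7 gives m ≡ 47 ≡ 5 (mod 7).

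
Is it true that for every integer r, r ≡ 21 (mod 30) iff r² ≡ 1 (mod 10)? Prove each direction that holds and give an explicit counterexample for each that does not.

(⇒) holds; (⇐) fails.

(⟹) Suppose r ≡ 21 (mod 30). Then r² ≡ 21² = 441 (mod 30), and since 10 ∣ 30, also r² ≡ 1 (mod 10).

(⟸) This fails: take r = 1. Then 1² = 1 ≡ 1 (mod 10), yet 1 ≡ 1 (mod 30), not 21.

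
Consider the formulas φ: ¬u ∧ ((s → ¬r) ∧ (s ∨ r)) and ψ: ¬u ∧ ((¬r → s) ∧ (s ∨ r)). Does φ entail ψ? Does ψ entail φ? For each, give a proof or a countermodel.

[⇐] This fails. Under r = T, u = F, s = T, the left side is false but the right side is true.

[⇒] Assume the antecedent. If r is true, the antecedent forces (r = T, u = F, s = F), and ¬u ∧ ((¬r → s) ∧ (s ∨ r)) holds there. If r is false, the antecedent forces (r = F, u = F, s = T), and ¬u ∧ ((¬r → s) ∧ (s ∨ r)) holds there. Either way ¬u ∧ ((¬r → s) ∧ (s ∨ r)) holds.

Only the forward implication holds.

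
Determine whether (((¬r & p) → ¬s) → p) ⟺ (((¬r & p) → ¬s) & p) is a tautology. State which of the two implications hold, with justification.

The forward direction fails; the converse holds.

(⟸) Assume the antecedent. If p is true, ((¬r & p) → ¬s) → p reduces to true regardless of the other variables. If p is false, the antecedent cannot hold. Either way ((¬r & p) → ¬s) → p holds.

(⟹) This fails. Under p = T, s = T, r = F, the left side is true but the right side is false.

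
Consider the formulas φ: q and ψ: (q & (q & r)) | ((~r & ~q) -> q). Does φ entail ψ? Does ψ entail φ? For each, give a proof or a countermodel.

Not equivalent: only (⇒) holds.

(⇐) This fails. Under q = F, r = T, the left side is false but the right side is true.

(⇒) Assume the antecedent. If q is true, the consequent reduces to true regardless of the other variables. If q is false, the antecedent cannot hold. Either way the consequent holds.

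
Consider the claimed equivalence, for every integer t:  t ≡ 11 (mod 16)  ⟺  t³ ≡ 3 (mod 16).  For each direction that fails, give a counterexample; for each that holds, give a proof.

Both directions hold; the statement is true.

(←) Suppose t³ ≡ 3 (mod 16). The only residue r in {0, …, 15} with r³ ≡ 3 (mod 16) is r = 11, so t ≡ 11 (mod 16).

(→) Suppose t ≡ 11 (mod 16). Write t = 16j + 11. Then (16j + 11)³ = 4096j³ + 8448j² + 5808j + 1331 = 16(256j³ + 528j² + 363j + 83) + 3, so t³ ≡ 3 (mod 16).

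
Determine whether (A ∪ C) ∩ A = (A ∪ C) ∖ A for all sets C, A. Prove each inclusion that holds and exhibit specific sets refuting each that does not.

(⊆) This inclusion fails. Take C = ∅, A = {1}; then 1 ∈ (A ∪ C) ∩ A but 1 ∉ (A ∪ C) ∖ A.

(⊇) This inclusion fails. Take C = {1}, A = ∅; then 1 ∈ (A ∪ C) ∖ A but 1 ∉ (A ∪ C) ∩ A.

Both inclusions fail.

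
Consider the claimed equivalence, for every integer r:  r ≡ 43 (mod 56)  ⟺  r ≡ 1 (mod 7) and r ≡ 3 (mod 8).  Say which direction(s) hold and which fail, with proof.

(→) Suppose r ≡ 43 (mod 56); write r = 56j + 43. Since 7 ∣ 56, reducing mod 7 gives r ≡ 43 ≡ 1 (mod 7); since 8 ∣ 56, reducing mod 8 gives r ≡ 43 ≡ 3 (mod 8).

(←) Conversely, if r ≡ 1 (mod 7) and r ≡ 3 (mod 8), then by the Chinese remainder theorem r ≡ 43 (mod 56). This is exactly r ≡ 43 (mod 56).

Both directions hold.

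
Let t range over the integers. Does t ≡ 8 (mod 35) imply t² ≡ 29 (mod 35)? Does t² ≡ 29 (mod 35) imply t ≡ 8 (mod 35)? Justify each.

Not equivalent: only (⇒) holds.

[⇒] Suppose t ≡ 8 (mod 35). Write t = 35j + 8. Then (35j + 8)² = 1225j² + 560j + 64 = 35(35j² + 16j + 1) + 29, so t² ≡ 29 (mod 35).

[⇐] This fails: take t = 13. Then 13² = 169 ≡ 29 (mod 35), yet 13 ≡ 13 (mod 35), not 8.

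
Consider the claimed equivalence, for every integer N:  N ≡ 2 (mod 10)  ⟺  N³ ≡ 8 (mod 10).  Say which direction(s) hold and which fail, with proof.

[⇒] Suppose N ≡ 2 (mod 10). Write N = 10j + 2. Then (10j + 2)³ = 1000j³ + 600j² + 120j + 8 = 10(100j³ + 60j² + 12j) + 8, so N³ ≡ 8 (mod 10).

[⇐] Conversely, suppose N³ ≡ 8 (mod 10). The only residue r in {0, …, 9} with r³ ≡ 8 (mod 10) is r = 2, so N ≡ 2 (mod 10).

Both directions hold; the statement is true.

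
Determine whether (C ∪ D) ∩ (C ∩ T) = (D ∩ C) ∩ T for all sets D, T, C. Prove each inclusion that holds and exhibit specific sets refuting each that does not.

(⟸) Let x ∈ (D ∩ C) ∩ T. Then x ∈ D ∩ T ∩ C, from which x ∈ (C ∪ D) ∩ (C ∩ T).

(⟹) This inclusion fails. Take D = ∅, T = {1}, C = {1}; then 1 ∈ (C ∪ D) ∩ (C ∩ T) but 1 ∉ (D ∩ C) ∩ T.

(⊆) fails; (⊇) holds.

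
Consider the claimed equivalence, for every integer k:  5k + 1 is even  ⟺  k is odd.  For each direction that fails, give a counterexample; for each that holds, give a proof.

The biconditional holds.

(⇒) Suppose 5k + 1 is even. Since 5 is odd, 5k and k have the same parity, so 5k + 1 ≡ k + 1 (mod 2). As 1 is odd, 5k + 1 is even exactly when k is odd. Thus k is odd.

(⇐) Conversely, suppose k is odd; write k = 2j + 1. Then 5k + 1 = 5·(2j + 1) + 1 = 2·5j + 6, which is even.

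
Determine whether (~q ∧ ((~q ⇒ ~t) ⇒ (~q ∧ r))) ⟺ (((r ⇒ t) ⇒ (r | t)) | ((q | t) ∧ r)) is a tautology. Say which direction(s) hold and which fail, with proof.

(⇒) Assume the antecedent. If r is true, the consequent reduces to true regardless of the other variables. If r is false, the antecedent forces (r = F, q = F, t = T), and the consequent holds there. Either way the consequent holds.

(⇐) This fails. Under r = T, q = T, t = F, the left side is false but the right side is true.

The forward direction holds; the converse fails.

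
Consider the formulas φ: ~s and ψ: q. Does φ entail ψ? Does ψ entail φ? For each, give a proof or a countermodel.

(⟹) This fails. Under q = F, s = F, the left side is true but the right side is false.

(⟸) This fails. Under q = T, s = T, the left side is false but the right side is true.

Both directions fail.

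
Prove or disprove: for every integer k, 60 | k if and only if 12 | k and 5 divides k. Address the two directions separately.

[⇒] If 60 ∣ k, write k = 60q. Since 60 = 5·12, k = 12·(5q), so 12 ∣ k; and since 60 = 12·5, k = 5·(12q), so 5 ∣ k.

[⇐] Suppose 12 ∣ k and 5 ∣ k. Any common multiple of 12 and 5 is a multiple of their lcm; here gcd(12, 5) = 1, so lcm(12, 5) = 12·5 = 60, so 60 ∣ k.

The biconditional holds.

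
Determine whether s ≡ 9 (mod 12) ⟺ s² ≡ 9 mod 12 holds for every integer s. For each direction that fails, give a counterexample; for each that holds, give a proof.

Forward direction. Suppose s ≡ 9 (mod 12). Write s = 12j + 9. Then (12j + 9)² = 144j² + 216j + 81 = 12(12j² + 18j + 6) + 9, so s² ≡ 9 (mod 12).

Converse. This fails: take s = 3. Then 3² = 9 ≡ 9 (mod 12), yet 3 ≡ 3 (mod 12), not 9.

Not equivalent: only (⇒) holds.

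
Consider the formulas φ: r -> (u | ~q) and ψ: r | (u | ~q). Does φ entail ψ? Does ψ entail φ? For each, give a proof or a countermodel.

(→) This fails. Under r = F, q = T, u = F, the left side is true but the right side is false.

(←) This fails. Under r = T, q = T, u = F, the left side is false but the right side is true.

(⇒) fails and (⇐) fails.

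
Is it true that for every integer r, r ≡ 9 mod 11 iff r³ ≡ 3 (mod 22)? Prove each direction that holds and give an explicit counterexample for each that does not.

Not equivalent: only (⇐) holds.

(⟹) This fails: take r = 20. Then 20 ≡ 9 (mod 11), but 20³ = 8000 ≡ 14 (mod 22), not 3.

(⟸) Conversely, the residues r modulo 22 with r³ ≡ 3 (mod 22) are exactly {9}, and each is ≡ 9 (mod 11).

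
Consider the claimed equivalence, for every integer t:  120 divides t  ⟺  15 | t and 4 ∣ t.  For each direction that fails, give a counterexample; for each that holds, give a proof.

[⇒] If 120 ∣ t, write t = 120q. Since 120 = 8·15, t = 15·(8q), so 15 ∣ t; and since 120 = 30·4, t = 4·(30q), so 4 ∣ t.

[⇐] This fails: take t = 60. Both 15 ∣ 60 and 4 ∣ 60, yet 60 is not a multiple of 120 (since 60 = 0·120 + 60), so 120 ∤ 60.

Not equivalent: only (⇒) holds.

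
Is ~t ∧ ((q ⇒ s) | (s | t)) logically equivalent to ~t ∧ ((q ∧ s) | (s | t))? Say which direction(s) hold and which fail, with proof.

[⇒] This fails. Under t = F, q = F, s = F, the left side is true but the right side is false.

[⇐] Assume the antecedent. If t is true, the antecedent cannot hold. If t is false, the antecedent forces (t = F, q = F, s = T) or (t = F, q = T, s = T), and ~t ∧ ((q ⇒ s) | (s | t)) holds there. Either way ~t ∧ ((q ⇒ s) | (s | t)) holds.

Only the converse holds.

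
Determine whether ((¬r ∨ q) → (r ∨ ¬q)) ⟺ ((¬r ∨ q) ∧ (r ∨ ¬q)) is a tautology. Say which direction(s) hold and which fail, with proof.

(⇒) fails; (⇐) holds.

[⇒] This fails. Under r = T, q = F, the left side is true but the right side is false.

[⇐] Assume the antecedent. If r is true, (¬r ∨ q) → (r ∨ ¬q) reduces to true regardless of the other variables. If r is false, the antecedent forces (r = F, q = F), and (¬r ∨ q) → (r ∨ ¬q) holds there. Either way (¬r ∨ q) → (r ∨ ¬q) holds.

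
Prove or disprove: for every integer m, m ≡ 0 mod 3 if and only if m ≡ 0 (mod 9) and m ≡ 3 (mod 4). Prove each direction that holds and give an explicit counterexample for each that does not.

Only the converse holds.

(⟹) This fails: m = 0 gives 0 ≡ 0 (mod 3) but 0 ≡ 0 (mod 4), so the conjunction on the right does not hold.

(⟸) Conversely, if m ≡ 0 (mod 9) and m ≡ 3 (mod 4), then by the Chinese remainder theorem m ≡ 27 (mod 36). Since 27 ≡ 0 (mod 3) and 3 ∣ 36, we get m ≡ 0 (mod 3).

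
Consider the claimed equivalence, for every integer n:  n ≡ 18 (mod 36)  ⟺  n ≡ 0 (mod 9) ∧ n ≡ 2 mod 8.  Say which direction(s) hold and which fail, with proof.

The forward direction fails; the converse holds.

(→) This fails: n = 54 gives 54 ≡ 18 (mod 36) but 54 ≡ 6 (mod 8), so the conjunction on the right does not hold.

(←) Conversely, if n ≡ 0 (mod 9) and n ≡ 2 (mod 8), then by the Chinese remainder theorem n ≡ 18 (mod 72). Since 18 ≡ 18 (mod 36) and 36 ∣ 72, we get n ≡ 18 (mod 36).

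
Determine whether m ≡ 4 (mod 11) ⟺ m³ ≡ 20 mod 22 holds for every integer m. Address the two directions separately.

Only the reverse direction holds.

Forward direction. This fails: take m = 15. Then 15 ≡ 4 (mod 11), but 15³ = 3375 ≡ 9 (mod 22), not 20.

Converse. The residues r modulo 22 with r³ ≡ 20 (mod 22) are exactly {4}, and each is ≡ 4 (mod 11).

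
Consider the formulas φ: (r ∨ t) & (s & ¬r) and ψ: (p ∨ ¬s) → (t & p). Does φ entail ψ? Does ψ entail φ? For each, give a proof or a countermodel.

(→) Assume the antecedent. If r is true, the antecedent cannot hold. If r is false, the antecedent forces (r = F, p = F, t = T, s = T) or (r = F, p = T, t = T, s = T), and (p ∨ ¬s) → (t & p) holds there. Either way (p ∨ ¬s) → (t & p) holds.

(←) This fails. Under r = F, p = T, t = T, s = F, the left side is false but the right side is true.

(⇒) holds; (⇐) fails.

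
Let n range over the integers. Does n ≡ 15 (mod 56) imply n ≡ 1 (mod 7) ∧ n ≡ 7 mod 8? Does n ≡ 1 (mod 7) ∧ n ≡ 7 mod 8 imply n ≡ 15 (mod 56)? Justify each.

Both directions hold; the statement is true.

[⇒] Suppose n ≡ 15 (mod 56); write n = 56j + 15. Since 7 ∣ 56, reducing mod 7 gives n ≡ 15 ≡ 1 (mod 7); since 8 ∣ 56, reducing mod 8 gives n ≡ 15 ≡ 7 (mod 8).

[⇐] Conversely, if n ≡ 1 (mod 7) and n ≡ 7 (mod 8), then by the Chinese remainder theorem n ≡ 15 (mod 56). This is exactly n ≡ 15 (mod 56).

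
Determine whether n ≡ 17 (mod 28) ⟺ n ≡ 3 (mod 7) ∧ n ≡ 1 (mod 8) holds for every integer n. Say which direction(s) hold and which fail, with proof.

(⟹) This fails: n = 45 gives 45 ≡ 17 (mod 28) but 45 ≡ 5 (mod 8), so the conjunction on the right does not hold.

(⟸) Conversely, if n ≡ 3 (mod 7) and n ≡ 1 (mod 8), then by the Chinese remainder theorem n ≡ 17 (mod 56). Since 17 ≡ 17 (mod 28) and 28 ∣ 56, we get n ≡ 17 (mod 28).

Only the converse holds.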